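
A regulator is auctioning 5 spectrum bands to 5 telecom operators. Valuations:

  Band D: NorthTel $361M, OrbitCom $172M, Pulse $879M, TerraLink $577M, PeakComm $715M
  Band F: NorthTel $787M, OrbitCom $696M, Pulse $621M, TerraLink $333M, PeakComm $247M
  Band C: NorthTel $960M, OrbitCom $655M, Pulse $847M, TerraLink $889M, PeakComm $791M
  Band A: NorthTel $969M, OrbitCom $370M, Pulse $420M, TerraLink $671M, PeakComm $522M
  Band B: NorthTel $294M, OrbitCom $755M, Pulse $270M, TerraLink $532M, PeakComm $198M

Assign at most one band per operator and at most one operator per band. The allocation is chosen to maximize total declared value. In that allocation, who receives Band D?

PeakComm receives Band D.

Optimal: NorthTel→Band A ($969M), OrbitCom→Band B ($755M), Pulse→Band F ($621M), TerraLink→Band C ($889M), PeakComm→Band D ($715M) — total 969+755+621+889+715 = $3949M.
Max-entry greedy (repeatedly take the single best remaining cell) gives $3739M, worse by 210.
Next-best assignment: NorthTel→Band F, OrbitCom→Band B, Pulse→Band D, TerraLink→Band A, PeakComm→Band C = $3883M.
PeakComm's own top band is Band C ($791M), but forcing PeakComm→Band C and reassigning the rest optimally gives only $3883M — worse by 66.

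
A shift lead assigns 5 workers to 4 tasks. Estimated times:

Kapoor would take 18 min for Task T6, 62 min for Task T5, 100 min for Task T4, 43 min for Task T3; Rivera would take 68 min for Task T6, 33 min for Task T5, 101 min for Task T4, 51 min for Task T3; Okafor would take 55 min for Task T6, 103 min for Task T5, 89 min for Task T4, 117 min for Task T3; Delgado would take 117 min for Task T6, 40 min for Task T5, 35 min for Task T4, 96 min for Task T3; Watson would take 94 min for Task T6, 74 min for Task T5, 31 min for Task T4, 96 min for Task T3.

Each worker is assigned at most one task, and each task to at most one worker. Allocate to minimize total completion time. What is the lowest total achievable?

Min total: 140 min

Treat this as an assignment problem: match each worker to one task.
Optimal: Kapoor→Task T6 (18 min), Delgado→Task T5 (40 min), Watson→Task T4 (31 min), Rivera→Task T3 (51 min) — total 18+40+31+51 = 140 min.
Row-greedy (each worker in turn takes its cheapest remaining task) gives 236 min, worse by 96.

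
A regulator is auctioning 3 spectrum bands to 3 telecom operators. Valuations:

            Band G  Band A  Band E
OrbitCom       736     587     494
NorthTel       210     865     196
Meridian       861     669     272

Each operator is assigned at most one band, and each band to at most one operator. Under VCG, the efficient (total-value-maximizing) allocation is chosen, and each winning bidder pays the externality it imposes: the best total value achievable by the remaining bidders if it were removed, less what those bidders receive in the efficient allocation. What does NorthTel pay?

NorthTel pays $93M.

Efficient allocation: OrbitCom→Band E ($494M), NorthTel→Band A ($865M), Meridian→Band G ($861M); total welfare W = $2220M.
NorthTel receives Band A at value $865M, so the others get W − 865 = $1355M.
Without NorthTel: best allocation of the remaining 2 bidders over all 3 bands is OrbitCom→Band A ($587M), Meridian→Band G ($861M), total $1448M.
VCG payment = (others' best without NorthTel) − (others' welfare with NorthTel) = 1448 − 1355 = $93M.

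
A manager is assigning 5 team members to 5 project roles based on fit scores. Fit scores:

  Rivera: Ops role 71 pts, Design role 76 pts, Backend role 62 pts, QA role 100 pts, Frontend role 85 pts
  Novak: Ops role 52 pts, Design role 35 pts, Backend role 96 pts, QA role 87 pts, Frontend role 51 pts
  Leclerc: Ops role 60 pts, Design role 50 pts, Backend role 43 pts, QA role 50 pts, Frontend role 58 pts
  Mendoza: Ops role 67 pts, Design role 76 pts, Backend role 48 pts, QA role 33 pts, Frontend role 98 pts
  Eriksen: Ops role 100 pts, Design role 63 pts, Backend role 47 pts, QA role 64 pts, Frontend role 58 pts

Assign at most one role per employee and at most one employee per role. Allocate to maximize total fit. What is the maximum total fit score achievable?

Max total: 444 pts

Treat this as an assignment problem: match each employee to one role.
Optimal: Rivera→QA role (100 pts), Novak→Backend role (96 pts), Leclerc→Design role (50 pts), Mendoza→Frontend role (98 pts), Eriksen→Ops role (100 pts) — total 100+96+50+98+100 = 444 pts.
Row-greedy (each employee in turn takes its best remaining role) gives 417 pts, worse by 27.
Swapping Novak↔Eriksen (Novak→Ops role 52 pts, Eriksen→Backend role 47 pts) loses 97.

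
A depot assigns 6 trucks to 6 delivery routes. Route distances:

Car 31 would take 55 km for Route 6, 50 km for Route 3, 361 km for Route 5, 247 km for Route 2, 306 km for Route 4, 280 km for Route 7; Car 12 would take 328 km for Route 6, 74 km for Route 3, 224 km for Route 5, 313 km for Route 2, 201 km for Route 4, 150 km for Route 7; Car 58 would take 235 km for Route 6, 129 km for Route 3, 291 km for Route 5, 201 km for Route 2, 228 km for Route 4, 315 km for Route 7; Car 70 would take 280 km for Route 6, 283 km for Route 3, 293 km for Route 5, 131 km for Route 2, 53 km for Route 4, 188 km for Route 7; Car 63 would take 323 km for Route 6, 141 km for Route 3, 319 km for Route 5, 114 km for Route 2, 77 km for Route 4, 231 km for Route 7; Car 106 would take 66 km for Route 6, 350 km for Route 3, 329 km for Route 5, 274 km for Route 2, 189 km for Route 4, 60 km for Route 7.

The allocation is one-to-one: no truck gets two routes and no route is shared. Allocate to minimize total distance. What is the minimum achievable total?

Minimum total: 635 km

Optimal: Car 31→Route 6 (55 km), Car 12→Route 5 (224 km), Car 58→Route 3 (129 km), Car 70→Route 4 (53 km), Car 63→Route 2 (114 km), Car 106→Route 7 (60 km) — total 55+224+129+53+114+60 = 635 km.
Min-entry greedy (repeatedly take the single cheapest remaining cell) gives 736 km, worse by 101.
Checked against all permutations: 635 km is optimal.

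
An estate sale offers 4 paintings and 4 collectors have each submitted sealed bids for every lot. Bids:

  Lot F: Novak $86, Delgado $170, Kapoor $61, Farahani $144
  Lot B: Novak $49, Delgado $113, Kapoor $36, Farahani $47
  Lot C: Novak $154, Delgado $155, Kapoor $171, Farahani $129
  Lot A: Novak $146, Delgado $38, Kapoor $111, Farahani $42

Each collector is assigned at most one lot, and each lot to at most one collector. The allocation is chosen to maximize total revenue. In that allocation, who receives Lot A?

Novak receives Lot A.

Optimal: Novak→Lot A ($146), Delgado→Lot B ($113), Kapoor→Lot C ($171), Farahani→Lot F ($144) — total 146+113+171+144 = $574.
Column-greedy (each lot in turn goes to its best remaining collector) gives $432, worse by 142.
Next-best assignment: Novak→Lot A, Delgado→Lot F, Kapoor→Lot C, Farahani→Lot B = $534.
Swapping Novak↔Farahani (Novak→Lot F $86, Farahani→Lot A $42) loses 162.
Novak's own top lot is Lot C ($154), but forcing Novak→Lot C and reassigning the rest optimally gives only $522 — worse by 52.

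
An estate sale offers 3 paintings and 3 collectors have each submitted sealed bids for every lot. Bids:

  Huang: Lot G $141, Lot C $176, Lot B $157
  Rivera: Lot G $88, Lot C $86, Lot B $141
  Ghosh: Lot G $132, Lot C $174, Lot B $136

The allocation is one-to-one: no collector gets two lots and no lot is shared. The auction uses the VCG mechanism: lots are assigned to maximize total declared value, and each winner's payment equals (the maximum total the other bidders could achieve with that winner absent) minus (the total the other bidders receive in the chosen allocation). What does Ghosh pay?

Efficient allocation: Huang→Lot G ($141), Rivera→Lot B ($141), Ghosh→Lot C ($174); total welfare W = $456.
Ghosh receives Lot C at value $174, so the others get W − 174 = $282.
Without Ghosh: best allocation of the remaining 2 bidders over all 3 lots is Huang→Lot C ($176), Rivera→Lot B ($141), total $317.
VCG payment = (others' best without Ghosh) − (others' welfare with Ghosh) = 317 − 282 = $35.

Ghosh pays $35.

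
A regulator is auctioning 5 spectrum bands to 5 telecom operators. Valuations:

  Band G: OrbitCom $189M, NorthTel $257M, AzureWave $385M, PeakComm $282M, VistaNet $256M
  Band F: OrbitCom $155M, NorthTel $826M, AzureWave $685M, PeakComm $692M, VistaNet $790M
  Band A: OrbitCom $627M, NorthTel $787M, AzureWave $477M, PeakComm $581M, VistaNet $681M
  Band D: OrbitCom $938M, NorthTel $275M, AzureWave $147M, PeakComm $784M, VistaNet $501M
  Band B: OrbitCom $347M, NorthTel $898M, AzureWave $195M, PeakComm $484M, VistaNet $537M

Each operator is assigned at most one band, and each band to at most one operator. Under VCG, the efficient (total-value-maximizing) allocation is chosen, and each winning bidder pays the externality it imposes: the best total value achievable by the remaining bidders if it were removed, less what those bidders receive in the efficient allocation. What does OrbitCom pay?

Efficient allocation: OrbitCom→Band D ($938M), NorthTel→Band B ($898M), AzureWave→Band G ($385M), PeakComm→Band F ($692M), VistaNet→Band A ($681M); total welfare W = $3594M.
OrbitCom receives Band D at value $938M, so the others get W − 938 = $2656M.
Without OrbitCom: best allocation of the remaining 4 bidders over all 5 bands is NorthTel→Band B ($898M), AzureWave→Band F ($685M), PeakComm→Band D ($784M), VistaNet→Band A ($681M), total $3048M.
VCG payment = (others' best without OrbitCom) − (others' welfare with OrbitCom) = 3048 − 2656 = $392M.

OrbitCom pays $392M.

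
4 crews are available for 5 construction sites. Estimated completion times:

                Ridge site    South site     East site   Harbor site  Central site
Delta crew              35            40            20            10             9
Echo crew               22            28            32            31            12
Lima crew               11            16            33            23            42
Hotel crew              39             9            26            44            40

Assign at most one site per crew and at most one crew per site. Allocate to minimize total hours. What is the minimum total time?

Optimal: Delta crew→Harbor site (10 hours), Echo crew→Central site (12 hours), Lima crew→Ridge site (11 hours), Hotel crew→South site (9 hours) — total 10+12+11+9 = 42 hours.
Next-best assignment: Delta crew→East site, Echo crew→Central site, Lima crew→Ridge site, Hotel crew→South site = 52 hours.
Swapping Lima crew↔Hotel crew (Lima crew→South site 16 hours, Hotel crew→Ridge site 39 hours) adds 35.

Minimum total: 42 hours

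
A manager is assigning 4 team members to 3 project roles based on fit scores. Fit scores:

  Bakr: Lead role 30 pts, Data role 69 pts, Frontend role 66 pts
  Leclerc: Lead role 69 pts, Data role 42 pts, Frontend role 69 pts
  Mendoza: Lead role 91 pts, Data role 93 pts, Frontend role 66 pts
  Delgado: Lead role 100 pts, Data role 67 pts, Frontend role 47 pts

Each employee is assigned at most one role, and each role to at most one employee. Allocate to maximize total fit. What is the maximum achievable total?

Optimal: Delgado→Lead role (100 pts), Mendoza→Data role (93 pts), Leclerc→Frontend role (69 pts) — total 100+93+69 = 262 pts.
Checked against all permutations: 262 pts is optimal.

Maximum total: 262 pts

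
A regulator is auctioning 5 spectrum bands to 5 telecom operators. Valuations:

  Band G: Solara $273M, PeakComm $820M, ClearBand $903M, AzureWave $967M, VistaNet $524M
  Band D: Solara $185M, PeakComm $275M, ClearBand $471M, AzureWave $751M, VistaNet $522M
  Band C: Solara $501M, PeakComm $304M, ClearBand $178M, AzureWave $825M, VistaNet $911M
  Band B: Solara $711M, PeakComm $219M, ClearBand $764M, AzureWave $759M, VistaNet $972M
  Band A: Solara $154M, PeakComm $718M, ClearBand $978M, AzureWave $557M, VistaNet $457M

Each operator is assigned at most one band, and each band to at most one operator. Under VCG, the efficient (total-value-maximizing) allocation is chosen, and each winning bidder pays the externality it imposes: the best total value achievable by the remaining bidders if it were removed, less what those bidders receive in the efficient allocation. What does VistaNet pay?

VistaNet pays $74M.

Efficient allocation: Solara→Band B ($711M), PeakComm→Band G ($820M), ClearBand→Band A ($978M), AzureWave→Band D ($751M), VistaNet→Band C ($911M); total welfare W = $4171M.
VistaNet receives Band C at value $911M, so the others get W − 911 = $3260M.
Without VistaNet: best allocation of the remaining 4 bidders over all 5 bands is Solara→Band B ($711M), PeakComm→Band G ($820M), ClearBand→Band A ($978M), AzureWave→Band C ($825M), total $3334M.
VCG payment = (others' best without VistaNet) − (others' welfare with VistaNet) = 3334 − 3260 = $74M.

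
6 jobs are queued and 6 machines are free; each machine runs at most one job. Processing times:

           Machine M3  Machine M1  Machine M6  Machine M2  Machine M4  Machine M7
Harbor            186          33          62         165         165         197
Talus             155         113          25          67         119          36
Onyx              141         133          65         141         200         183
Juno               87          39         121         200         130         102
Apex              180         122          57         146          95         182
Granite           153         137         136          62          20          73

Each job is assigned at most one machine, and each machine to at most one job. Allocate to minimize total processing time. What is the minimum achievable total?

Optimal: Harbor→Machine M1 (33 min), Talus→Machine M7 (36 min), Onyx→Machine M2 (141 min), Juno→Machine M3 (87 min), Apex→Machine M6 (57 min), Granite→Machine M4 (20 min) — total 33+36+141+87+57+20 = 374 min.
Min-entry greedy (repeatedly take the single cheapest remaining cell) gives 488 min, worse by 114.
Next-best assignment: Harbor→Machine M1, Talus→Machine M7, Onyx→Machine M6, Juno→Machine M3, Apex→Machine M4, Granite→Machine M2 = 378 min.
Swapping Juno↔Granite (Juno→Machine M4 130 min, Granite→Machine M3 153 min) adds 176.

Min total: 374 min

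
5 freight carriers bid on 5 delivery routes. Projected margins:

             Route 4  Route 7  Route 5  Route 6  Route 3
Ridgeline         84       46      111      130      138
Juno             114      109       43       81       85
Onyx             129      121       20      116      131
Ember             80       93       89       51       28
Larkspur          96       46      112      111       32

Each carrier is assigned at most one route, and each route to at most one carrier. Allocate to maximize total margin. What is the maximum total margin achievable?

Maximum total: $580k

This is the linear assignment problem.
Optimal: Ridgeline→Route 6 ($130k), Juno→Route 4 ($114k), Onyx→Route 3 ($131k), Ember→Route 7 ($93k), Larkspur→Route 5 ($112k) — total 130+114+131+93+112 = $580k.
Next-best assignment: Ridgeline→Route 3, Juno→Route 7, Onyx→Route 4, Ember→Route 5, Larkspur→Route 6 = $576k.
Checked against all permutations: $580k is optimal.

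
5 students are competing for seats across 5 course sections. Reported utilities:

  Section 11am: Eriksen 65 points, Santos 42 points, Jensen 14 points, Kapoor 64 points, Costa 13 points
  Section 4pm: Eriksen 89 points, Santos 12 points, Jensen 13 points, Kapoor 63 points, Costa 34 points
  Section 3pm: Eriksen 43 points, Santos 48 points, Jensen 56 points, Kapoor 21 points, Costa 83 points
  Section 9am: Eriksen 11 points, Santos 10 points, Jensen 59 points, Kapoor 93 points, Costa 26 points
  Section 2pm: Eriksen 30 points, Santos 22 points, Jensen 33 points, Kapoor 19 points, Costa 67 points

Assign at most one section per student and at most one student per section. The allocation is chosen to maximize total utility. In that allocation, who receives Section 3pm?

Optimal: Eriksen→Section 4pm (89 points), Santos→Section 11am (42 points), Jensen→Section 3pm (56 points), Kapoor→Section 9am (93 points), Costa→Section 2pm (67 points) — total 89+42+56+93+67 = 347 points.
Row-greedy (each student in turn takes its best remaining section) gives 327 points, worse by 20.
Next-best assignment: Eriksen→Section 4pm, Santos→Section 11am, Jensen→Section 2pm, Kapoor→Section 9am, Costa→Section 3pm = 340 points.
Swapping Kapoor↔Costa (Kapoor→Section 2pm 19 points, Costa→Section 9am 26 points) loses 115.
Jensen's own top section is Section 9am (59 points), but forcing Jensen→Section 9am and reassigning the rest optimally gives only 327 points — worse by 20.

Jensen receives Section 3pm.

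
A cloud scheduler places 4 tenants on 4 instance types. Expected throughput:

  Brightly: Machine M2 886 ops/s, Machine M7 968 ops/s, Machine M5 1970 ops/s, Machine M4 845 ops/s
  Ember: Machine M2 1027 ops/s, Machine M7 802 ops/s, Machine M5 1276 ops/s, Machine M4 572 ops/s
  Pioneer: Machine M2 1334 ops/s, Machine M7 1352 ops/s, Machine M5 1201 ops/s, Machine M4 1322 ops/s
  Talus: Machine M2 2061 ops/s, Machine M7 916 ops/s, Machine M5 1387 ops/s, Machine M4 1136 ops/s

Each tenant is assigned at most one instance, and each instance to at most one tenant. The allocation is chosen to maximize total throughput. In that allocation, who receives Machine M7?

Ember receives Machine M7.

Optimal: Brightly→Machine M5 (1970 ops/s), Ember→Machine M7 (802 ops/s), Pioneer→Machine M4 (1322 ops/s), Talus→Machine M2 (2061 ops/s) — total 1970+802+1322+2061 = 6155 ops/s.
Max-entry greedy (repeatedly take the single best remaining cell) gives 5955 ops/s, worse by 200.
Every other assignment is strictly worse.
Ember's own top instance is Machine M5 (1276 ops/s), but forcing Ember→Machine M5 and reassigning the rest optimally gives only 5627 ops/s — worse by 528.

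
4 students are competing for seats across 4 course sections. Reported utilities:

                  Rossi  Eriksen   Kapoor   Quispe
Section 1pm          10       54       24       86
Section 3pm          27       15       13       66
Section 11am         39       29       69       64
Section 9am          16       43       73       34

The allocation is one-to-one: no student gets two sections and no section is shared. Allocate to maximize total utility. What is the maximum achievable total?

Max total: 232 points

Optimal: Rossi→Section 11am (39 points), Eriksen→Section 1pm (54 points), Kapoor→Section 9am (73 points), Quispe→Section 3pm (66 points) — total 39+54+73+66 = 232 points.
Column-greedy (each section in turn goes to its best remaining student) gives 225 points, worse by 7.
Next-best assignment: Rossi→Section 3pm, Eriksen→Section 9am, Kapoor→Section 11am, Quispe→Section 1pm = 225 points.
Every other assignment is strictly worse.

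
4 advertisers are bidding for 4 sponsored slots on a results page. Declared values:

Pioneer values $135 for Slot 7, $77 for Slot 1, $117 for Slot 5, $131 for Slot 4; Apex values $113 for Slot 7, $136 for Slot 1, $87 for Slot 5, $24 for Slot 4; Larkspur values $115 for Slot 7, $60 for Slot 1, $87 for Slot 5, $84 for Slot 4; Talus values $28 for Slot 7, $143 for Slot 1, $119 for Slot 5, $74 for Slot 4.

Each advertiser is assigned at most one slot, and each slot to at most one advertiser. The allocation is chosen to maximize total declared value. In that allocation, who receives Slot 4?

Pioneer receives Slot 4.

Optimal: Pioneer→Slot 4 ($131), Apex→Slot 1 ($136), Larkspur→Slot 7 ($115), Talus→Slot 5 ($119) — total 131+136+115+119 = $501.
Max-entry greedy (repeatedly take the single best remaining cell) gives $449, worse by 52.
Next-best assignment: Pioneer→Slot 4, Apex→Slot 5, Larkspur→Slot 7, Talus→Slot 1 = $476.
Swapping Talus↔Larkspur (Talus→Slot 7 $28, Larkspur→Slot 5 $87) loses 119.
Pioneer's own top slot is Slot 7 ($135), but forcing Pioneer→Slot 7 and reassigning the rest optimally gives only $474 — worse by 27.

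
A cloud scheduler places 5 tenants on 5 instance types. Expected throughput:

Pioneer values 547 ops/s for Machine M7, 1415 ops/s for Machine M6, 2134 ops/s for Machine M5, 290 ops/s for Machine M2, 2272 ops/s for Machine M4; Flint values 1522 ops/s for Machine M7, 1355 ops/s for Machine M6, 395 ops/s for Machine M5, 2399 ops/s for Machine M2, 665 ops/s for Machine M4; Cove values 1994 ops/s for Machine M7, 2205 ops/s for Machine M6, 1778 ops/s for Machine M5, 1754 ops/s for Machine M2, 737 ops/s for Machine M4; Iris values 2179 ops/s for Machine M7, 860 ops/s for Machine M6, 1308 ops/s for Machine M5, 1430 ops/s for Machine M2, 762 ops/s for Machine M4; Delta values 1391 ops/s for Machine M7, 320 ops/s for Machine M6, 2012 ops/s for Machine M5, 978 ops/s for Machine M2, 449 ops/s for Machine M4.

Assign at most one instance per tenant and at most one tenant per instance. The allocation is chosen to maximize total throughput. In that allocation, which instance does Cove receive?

Optimal: Pioneer→Machine M4 (2272 ops/s), Flint→Machine M2 (2399 ops/s), Cove→Machine M6 (2205 ops/s), Iris→Machine M7 (2179 ops/s), Delta→Machine M5 (2012 ops/s) — total 2272+2399+2205+2179+2012 = 11067 ops/s.
Column-greedy (each instance in turn goes to its best remaining tenant) gives 9366 ops/s, worse by 1701.

Cove receives Machine M6.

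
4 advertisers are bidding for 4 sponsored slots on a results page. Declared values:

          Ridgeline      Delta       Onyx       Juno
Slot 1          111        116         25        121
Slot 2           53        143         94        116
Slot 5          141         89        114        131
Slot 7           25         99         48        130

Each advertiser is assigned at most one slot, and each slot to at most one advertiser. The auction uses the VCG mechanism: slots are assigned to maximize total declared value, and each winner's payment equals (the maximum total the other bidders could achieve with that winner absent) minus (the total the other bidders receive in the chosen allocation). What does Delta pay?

Delta pays $10.

Efficient allocation: Ridgeline→Slot 1 ($111), Delta→Slot 2 ($143), Onyx→Slot 5 ($114), Juno→Slot 7 ($130); total welfare W = $498.
Delta receives Slot 2 at value $143, so the others get W − 143 = $355.
Without Delta: best allocation of the remaining 3 bidders over all 4 slots is Ridgeline→Slot 5 ($141), Onyx→Slot 2 ($94), Juno→Slot 7 ($130), total $365.
VCG payment = (others' best without Delta) − (others' welfare with Delta) = 365 − 355 = $10.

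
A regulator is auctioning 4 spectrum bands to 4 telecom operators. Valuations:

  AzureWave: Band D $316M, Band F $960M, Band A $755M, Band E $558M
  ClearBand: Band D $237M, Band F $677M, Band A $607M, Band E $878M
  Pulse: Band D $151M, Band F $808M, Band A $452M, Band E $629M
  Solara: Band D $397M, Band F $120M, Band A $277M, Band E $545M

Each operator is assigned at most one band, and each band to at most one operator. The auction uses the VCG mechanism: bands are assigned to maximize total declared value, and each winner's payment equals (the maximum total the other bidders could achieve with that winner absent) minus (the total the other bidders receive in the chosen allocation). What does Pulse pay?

Efficient allocation: AzureWave→Band A ($755M), ClearBand→Band E ($878M), Pulse→Band F ($808M), Solara→Band D ($397M); total welfare W = $2838M.
Pulse receives Band F at value $808M, so the others get W − 808 = $2030M.
Without Pulse: best allocation of the remaining 3 bidders over all 4 bands is AzureWave→Band F ($960M), ClearBand→Band E ($878M), Solara→Band D ($397M), total $2235M.
VCG payment = (others' best without Pulse) − (others' welfare with Pulse) = 2235 − 2030 = $205M.

Pulse pays $205M.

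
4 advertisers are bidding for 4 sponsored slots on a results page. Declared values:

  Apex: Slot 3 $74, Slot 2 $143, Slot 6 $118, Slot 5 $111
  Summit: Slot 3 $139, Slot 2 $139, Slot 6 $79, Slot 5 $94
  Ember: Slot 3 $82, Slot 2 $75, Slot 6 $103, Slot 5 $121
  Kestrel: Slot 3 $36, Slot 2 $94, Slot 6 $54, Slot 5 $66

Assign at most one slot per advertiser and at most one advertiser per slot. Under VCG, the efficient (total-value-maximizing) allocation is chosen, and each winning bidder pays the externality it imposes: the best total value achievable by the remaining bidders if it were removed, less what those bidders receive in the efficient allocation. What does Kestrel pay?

Efficient allocation: Apex→Slot 6 ($118), Summit→Slot 3 ($139), Ember→Slot 5 ($121), Kestrel→Slot 2 ($94); total welfare W = $472.
Kestrel receives Slot 2 at value $94, so the others get W − 94 = $378.
Without Kestrel: best allocation of the remaining 3 bidders over all 4 slots is Apex→Slot 2 ($143), Summit→Slot 3 ($139), Ember→Slot 5 ($121), total $403.
VCG payment = (others' best without Kestrel) − (others' welfare with Kestrel) = 403 − 378 = $25.

Kestrel pays $25.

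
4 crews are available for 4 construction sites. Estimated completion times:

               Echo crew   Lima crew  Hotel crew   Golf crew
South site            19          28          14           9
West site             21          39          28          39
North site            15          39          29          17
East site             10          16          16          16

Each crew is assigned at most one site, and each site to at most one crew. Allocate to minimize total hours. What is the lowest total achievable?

Min total: 68 hours

Optimal: Echo crew→West site (21 hours), Lima crew→East site (16 hours), Hotel crew→South site (14 hours), Golf crew→North site (17 hours) — total 21+16+14+17 = 68 hours.
Row-greedy (each crew in turn takes its cheapest remaining site) gives 83 hours, worse by 15.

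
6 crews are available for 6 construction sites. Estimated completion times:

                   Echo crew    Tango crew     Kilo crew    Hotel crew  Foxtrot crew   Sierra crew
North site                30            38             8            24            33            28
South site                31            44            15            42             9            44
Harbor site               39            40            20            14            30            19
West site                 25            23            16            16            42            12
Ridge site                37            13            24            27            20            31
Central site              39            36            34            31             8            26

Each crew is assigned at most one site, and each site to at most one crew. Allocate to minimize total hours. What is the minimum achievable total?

Minimum total: 86 hours

Optimal: Echo crew→South site (31 hours), Tango crew→Ridge site (13 hours), Kilo crew→North site (8 hours), Hotel crew→Harbor site (14 hours), Foxtrot crew→Central site (8 hours), Sierra crew→West site (12 hours) — total 31+13+8+14+8+12 = 86 hours.
Next-best assignment: Echo crew→North site, Tango crew→Ridge site, Kilo crew→South site, Hotel crew→Harbor site, Foxtrot crew→Central site, Sierra crew→West site = 92 hours.
Swapping Foxtrot crew↔Kilo crew (Foxtrot crew→North site 33 hours, Kilo crew→Central site 34 hours) adds 51.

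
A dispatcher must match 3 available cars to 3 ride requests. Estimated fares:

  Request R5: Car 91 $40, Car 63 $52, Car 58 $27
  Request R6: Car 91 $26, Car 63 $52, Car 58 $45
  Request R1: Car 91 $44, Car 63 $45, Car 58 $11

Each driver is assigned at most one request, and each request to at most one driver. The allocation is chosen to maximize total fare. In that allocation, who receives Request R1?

Car 91 receives Request R1.

This is the linear assignment problem.
Optimal: Car 91→Request R1 ($44), Car 63→Request R5 ($52), Car 58→Request R6 ($45) — total 44+52+45 = $141.
Checked against all permutations: $141 is optimal.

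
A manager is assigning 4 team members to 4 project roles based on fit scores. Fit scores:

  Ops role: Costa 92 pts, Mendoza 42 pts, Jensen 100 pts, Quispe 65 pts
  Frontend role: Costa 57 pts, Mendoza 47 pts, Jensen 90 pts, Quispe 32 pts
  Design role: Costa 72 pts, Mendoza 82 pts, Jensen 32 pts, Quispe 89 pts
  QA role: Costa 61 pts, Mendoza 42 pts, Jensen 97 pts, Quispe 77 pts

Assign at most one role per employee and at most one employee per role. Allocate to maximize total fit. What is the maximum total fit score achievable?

Optimal: Costa→Ops role (92 pts), Mendoza→Design role (82 pts), Jensen→Frontend role (90 pts), Quispe→QA role (77 pts) — total 92+82+90+77 = 341 pts.
Column-greedy (each role in turn goes to its best remaining employee) gives 288 pts, worse by 53.
Next-best assignment: Costa→Ops role, Mendoza→Frontend role, Jensen→QA role, Quispe→Design role = 325 pts.
Checked against all permutations: 341 pts is optimal.

Maximum total: 341 pts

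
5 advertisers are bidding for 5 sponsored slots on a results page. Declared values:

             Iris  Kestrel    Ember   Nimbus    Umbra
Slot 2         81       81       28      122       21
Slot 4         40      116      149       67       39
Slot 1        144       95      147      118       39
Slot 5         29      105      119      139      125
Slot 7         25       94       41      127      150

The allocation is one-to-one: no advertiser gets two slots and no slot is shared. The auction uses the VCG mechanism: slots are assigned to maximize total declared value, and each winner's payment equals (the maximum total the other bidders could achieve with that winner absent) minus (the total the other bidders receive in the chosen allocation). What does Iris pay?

Efficient allocation: Iris→Slot 1 ($144), Kestrel→Slot 5 ($105), Ember→Slot 4 ($149), Nimbus→Slot 2 ($122), Umbra→Slot 7 ($150); total welfare W = $670.
Iris receives Slot 1 at value $144, so the others get W − 144 = $526.
Without Iris: best allocation of the remaining 4 bidders over all 5 slots is Kestrel→Slot 4 ($116), Ember→Slot 1 ($147), Nimbus→Slot 5 ($139), Umbra→Slot 7 ($150), total $552.
VCG payment = (others' best without Iris) − (others' welfare with Iris) = 552 − 526 = $26.

Iris pays $26.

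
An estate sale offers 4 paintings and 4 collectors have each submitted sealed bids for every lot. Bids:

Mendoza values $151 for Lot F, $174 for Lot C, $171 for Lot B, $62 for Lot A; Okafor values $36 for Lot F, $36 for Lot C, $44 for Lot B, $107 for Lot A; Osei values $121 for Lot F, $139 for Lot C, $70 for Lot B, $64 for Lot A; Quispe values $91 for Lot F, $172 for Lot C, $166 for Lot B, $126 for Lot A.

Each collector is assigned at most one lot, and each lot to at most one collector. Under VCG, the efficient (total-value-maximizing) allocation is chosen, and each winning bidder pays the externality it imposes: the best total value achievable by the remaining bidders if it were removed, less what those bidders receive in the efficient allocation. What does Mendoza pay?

Efficient allocation: Mendoza→Lot B ($171), Okafor→Lot A ($107), Osei→Lot F ($121), Quispe→Lot C ($172); total welfare W = $571.
Mendoza receives Lot B at value $171, so the others get W − 171 = $400.
Without Mendoza: best allocation of the remaining 3 bidders over all 4 lots is Okafor→Lot A ($107), Osei→Lot C ($139), Quispe→Lot B ($166), total $412.
VCG payment = (others' best without Mendoza) − (others' welfare with Mendoza) = 412 − 400 = $12.

Mendoza pays $12.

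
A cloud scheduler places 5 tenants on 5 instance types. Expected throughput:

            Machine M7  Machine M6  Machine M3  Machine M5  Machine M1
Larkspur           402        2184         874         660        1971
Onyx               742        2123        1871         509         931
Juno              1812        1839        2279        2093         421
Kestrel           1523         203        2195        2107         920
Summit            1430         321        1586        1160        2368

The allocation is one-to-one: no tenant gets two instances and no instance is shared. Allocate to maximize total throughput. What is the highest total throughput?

Optimal: Larkspur→Machine M6 (2184 ops/s), Onyx→Machine M3 (1871 ops/s), Juno→Machine M7 (1812 ops/s), Kestrel→Machine M5 (2107 ops/s), Summit→Machine M1 (2368 ops/s) — total 2184+1871+1812+2107+2368 = 10342 ops/s.
Row-greedy (each tenant in turn takes its best remaining instance) gives 10039 ops/s, worse by 303.
Next-best assignment: Larkspur→Machine M6, Onyx→Machine M3, Juno→Machine M5, Kestrel→Machine M7, Summit→Machine M1 = 10039 ops/s.

Maximum total: 10342 ops/s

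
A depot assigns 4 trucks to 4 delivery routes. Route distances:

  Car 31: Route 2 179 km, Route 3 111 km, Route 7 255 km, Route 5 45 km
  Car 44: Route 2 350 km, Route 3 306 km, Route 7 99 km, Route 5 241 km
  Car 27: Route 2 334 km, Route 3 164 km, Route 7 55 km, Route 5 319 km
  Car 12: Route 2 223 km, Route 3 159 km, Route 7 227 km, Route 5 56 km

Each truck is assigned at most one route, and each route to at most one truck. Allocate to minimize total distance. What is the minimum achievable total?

Optimal: Car 31→Route 2 (179 km), Car 44→Route 7 (99 km), Car 27→Route 3 (164 km), Car 12→Route 5 (56 km) — total 179+99+164+56 = 498 km.
Column-greedy (each route in turn goes to its cheapest remaining truck) gives 634 km, worse by 136.
Next-best assignment: Car 31→Route 5, Car 44→Route 7, Car 27→Route 3, Car 12→Route 2 = 531 km.

Min total: 498 km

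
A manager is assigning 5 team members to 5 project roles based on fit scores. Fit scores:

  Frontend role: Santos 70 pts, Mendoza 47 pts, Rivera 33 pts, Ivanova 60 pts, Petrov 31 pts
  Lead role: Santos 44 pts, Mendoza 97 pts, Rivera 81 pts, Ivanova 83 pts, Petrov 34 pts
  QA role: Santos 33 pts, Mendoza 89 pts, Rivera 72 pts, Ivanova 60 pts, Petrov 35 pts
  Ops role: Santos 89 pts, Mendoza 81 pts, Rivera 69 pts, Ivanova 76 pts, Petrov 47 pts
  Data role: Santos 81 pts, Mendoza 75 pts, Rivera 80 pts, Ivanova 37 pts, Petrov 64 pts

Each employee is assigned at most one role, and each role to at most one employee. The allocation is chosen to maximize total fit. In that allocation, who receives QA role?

Mendoza receives QA role.

Optimal: Santos→Ops role (89 pts), Mendoza→QA role (89 pts), Rivera→Lead role (81 pts), Ivanova→Frontend role (60 pts), Petrov→Data role (64 pts) — total 89+89+81+60+64 = 383 pts.
Max-entry greedy (repeatedly take the single best remaining cell) gives 361 pts, worse by 22.
Next-best assignment: Santos→Ops role, Mendoza→Lead role, Rivera→QA role, Ivanova→Frontend role, Petrov→Data role = 382 pts.
No other one-to-one assignment exceeds 383 pts.
Mendoza's own top role is Lead role (97 pts), but forcing Mendoza→Lead role and reassigning the rest optimally gives only 382 pts — worse by 1.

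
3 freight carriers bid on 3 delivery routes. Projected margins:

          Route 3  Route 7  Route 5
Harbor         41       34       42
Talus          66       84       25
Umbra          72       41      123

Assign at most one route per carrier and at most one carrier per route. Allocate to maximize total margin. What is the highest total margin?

Maximum total: $248k

This is a one-to-one assignment (maximum-weight bipartite matching).
Optimal: Harbor→Route 3 ($41k), Talus→Route 7 ($84k), Umbra→Route 5 ($123k) — total 41+84+123 = $248k.
Column-greedy (each route in turn goes to its best remaining carrier) gives $198k, worse by 50.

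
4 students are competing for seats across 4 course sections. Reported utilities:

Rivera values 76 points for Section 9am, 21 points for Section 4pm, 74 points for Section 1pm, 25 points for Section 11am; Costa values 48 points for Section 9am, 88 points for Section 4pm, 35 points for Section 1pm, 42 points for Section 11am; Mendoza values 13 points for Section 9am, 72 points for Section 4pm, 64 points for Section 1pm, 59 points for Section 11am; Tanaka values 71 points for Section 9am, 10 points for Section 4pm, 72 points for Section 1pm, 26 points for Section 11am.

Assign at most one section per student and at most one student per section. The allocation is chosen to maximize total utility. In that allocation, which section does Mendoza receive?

Optimal: Rivera→Section 9am (76 points), Costa→Section 4pm (88 points), Mendoza→Section 11am (59 points), Tanaka→Section 1pm (72 points) — total 76+88+59+72 = 295 points.
Row-greedy (each student in turn takes its best remaining section) gives 254 points, worse by 41.
Next-best assignment: Rivera→Section 1pm, Costa→Section 4pm, Mendoza→Section 11am, Tanaka→Section 9am = 292 points.
Mendoza's own top section is Section 4pm (72 points), but forcing Mendoza→Section 4pm and reassigning the rest optimally gives only 262 points — worse by 33.

Mendoza receives Section 11am.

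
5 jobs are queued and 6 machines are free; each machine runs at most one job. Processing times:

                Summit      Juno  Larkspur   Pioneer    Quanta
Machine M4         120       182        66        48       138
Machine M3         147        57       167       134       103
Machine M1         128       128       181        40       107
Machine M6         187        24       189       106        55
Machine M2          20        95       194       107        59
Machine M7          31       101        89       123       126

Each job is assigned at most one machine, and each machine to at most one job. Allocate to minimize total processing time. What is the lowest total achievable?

Minimum total: 220 min

This is a one-to-one assignment (minimum-cost bipartite matching).
Optimal: Summit→Machine M7 (31 min), Juno→Machine M6 (24 min), Larkspur→Machine M4 (66 min), Pioneer→Machine M1 (40 min), Quanta→Machine M2 (59 min) — total 31+24+66+40+59 = 220 min.
Row-greedy (each job in turn takes its cheapest remaining machine) gives 253 min, worse by 33.
Next-best assignment: Summit→Machine M2, Juno→Machine M3, Larkspur→Machine M4, Pioneer→Machine M1, Quanta→Machine M6 = 238 min.
Swapping Juno↔Pioneer (Juno→Machine M1 128 min, Pioneer→Machine M6 106 min) adds 170.
Checked against all permutations: 220 min is optimal.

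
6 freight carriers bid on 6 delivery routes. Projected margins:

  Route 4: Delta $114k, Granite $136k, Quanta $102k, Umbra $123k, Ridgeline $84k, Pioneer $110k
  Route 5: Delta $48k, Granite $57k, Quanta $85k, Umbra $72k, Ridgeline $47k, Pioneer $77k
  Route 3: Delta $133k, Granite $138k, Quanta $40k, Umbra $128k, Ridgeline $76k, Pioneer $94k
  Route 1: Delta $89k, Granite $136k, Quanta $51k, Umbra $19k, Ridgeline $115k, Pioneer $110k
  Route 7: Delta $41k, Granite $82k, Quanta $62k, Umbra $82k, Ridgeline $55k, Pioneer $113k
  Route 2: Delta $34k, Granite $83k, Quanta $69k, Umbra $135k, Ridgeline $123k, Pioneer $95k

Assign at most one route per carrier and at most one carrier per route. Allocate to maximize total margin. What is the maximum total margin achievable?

Maximum total: $717k

Optimal: Delta→Route 3 ($133k), Granite→Route 4 ($136k), Quanta→Route 5 ($85k), Umbra→Route 2 ($135k), Ridgeline→Route 1 ($115k), Pioneer→Route 7 ($113k) — total 133+136+85+135+115+113 = $717k.
Max-entry greedy (repeatedly take the single best remaining cell) gives $700k, worse by 17.
Next-best assignment: Delta→Route 3, Granite→Route 1, Quanta→Route 5, Umbra→Route 4, Ridgeline→Route 2, Pioneer→Route 7 = $713k.
Every other assignment is strictly worse.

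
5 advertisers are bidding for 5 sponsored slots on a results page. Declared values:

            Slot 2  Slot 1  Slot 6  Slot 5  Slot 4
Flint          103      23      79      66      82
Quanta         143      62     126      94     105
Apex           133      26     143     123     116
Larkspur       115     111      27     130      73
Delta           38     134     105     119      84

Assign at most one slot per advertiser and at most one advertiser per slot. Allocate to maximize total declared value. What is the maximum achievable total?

Max total: $632

Optimal: Flint→Slot 4 ($82), Quanta→Slot 2 ($143), Apex→Slot 6 ($143), Larkspur→Slot 5 ($130), Delta→Slot 1 ($134) — total 82+143+143+130+134 = $632.
Row-greedy (each advertiser in turn takes its best remaining slot) gives $547, worse by 85.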